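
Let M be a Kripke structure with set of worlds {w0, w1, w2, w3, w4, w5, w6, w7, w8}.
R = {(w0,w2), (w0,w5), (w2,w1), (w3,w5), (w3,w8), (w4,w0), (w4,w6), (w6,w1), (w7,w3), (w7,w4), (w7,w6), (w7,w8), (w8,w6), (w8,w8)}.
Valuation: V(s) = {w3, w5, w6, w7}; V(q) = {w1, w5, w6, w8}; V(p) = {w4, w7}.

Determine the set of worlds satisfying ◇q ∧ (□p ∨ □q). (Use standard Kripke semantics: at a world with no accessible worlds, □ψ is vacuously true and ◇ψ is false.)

w2, w3, w6, w8

Let φ = ◇q ∧ (□p ∨ □q). Evaluate φ at each world:
  w0 (successors {w2, w5}): φ is false.
  w1 (successors ∅): φ is false.
  w2 (successors {w1}): φ is true.
  w3 (successors {w5, w8}): φ is true.
  w4 (successors {w0, w6}): φ is false.
  w5 (successors ∅): φ is false.
  w6 (successors {w1}): φ is true.
  w7 (successors {w3, w4, w6, w8}): φ is false.
  w8 (successors {w6, w8}): φ is true.
For instance, at w0:
  At w0: ◇q is true, □p ∨ □q is false, so ◇q ∧ (□p ∨ □q) is false.
    At w0: ◇q requires q at some successor in {w2, w5}.
      q holds at w5, so ◇q is true at w0.
    At w0: □p is false, □q is false, so □p ∨ □q is false.
      At w0: □p requires p at every successor {w2, w5}.
        p fails at w2, so □p is false at w0.
      At w0: □q requires q at every successor {w2, w5}.
        q fails at w2, so □q is false at w0.
Satisfying worlds: {w2, w3, w6, w8}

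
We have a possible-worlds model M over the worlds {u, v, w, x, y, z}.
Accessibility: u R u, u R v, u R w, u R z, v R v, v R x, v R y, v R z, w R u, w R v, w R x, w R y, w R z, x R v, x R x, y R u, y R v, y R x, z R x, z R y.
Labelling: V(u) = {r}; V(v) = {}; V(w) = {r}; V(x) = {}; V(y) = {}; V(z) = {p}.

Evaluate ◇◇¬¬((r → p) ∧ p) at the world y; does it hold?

Yes

At y: ◇◇¬¬((r → p) ∧ p) requires ◇¬¬((r → p) ∧ p) at some successor in {u, v, x}.
  ◇¬¬((r → p) ∧ p) holds at u, so ◇◇¬¬((r → p) ∧ p) is true at y.
    At u: ◇¬¬((r → p) ∧ p) requires ¬¬((r → p) ∧ p) at some successor in {u, v, w, z}.
      ¬¬((r → p) ∧ p) holds at z, so ◇¬¬((r → p) ∧ p) is true at u.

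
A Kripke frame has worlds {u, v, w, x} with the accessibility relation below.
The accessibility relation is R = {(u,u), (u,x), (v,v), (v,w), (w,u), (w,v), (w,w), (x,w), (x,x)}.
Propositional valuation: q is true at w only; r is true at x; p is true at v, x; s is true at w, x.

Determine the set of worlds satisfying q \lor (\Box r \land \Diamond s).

w

Recall that \Box ψ holds at a world iff ψ holds at every accessible world, and \Diamond ψ holds iff ψ holds at some accessible world.
Let φ = q \lor (\Box r \land \Diamond s). Evaluate φ at each world:
  u (successors {u, x}): φ is false.
  v (successors {v, w}): φ is false.
  w (successors {u, v, w}): φ is true.
  x (successors {w, x}): φ is false.
For instance, at u:
  At u: q is false, \Box r \land \Diamond s is false, so q \lor (\Box r \land \Diamond s) is false.
    At u: \Box r is false, \Diamond s is true, so \Box r \land \Diamond s is false.
      At u: \Box r requires r at every successor {u, x}.
        r fails at u, so \Box r is false at u.
      At u: \Diamond s requires s at some successor in {u, x}.
        s holds at x, so \Diamond s is true at u.
Satisfying worlds: {w}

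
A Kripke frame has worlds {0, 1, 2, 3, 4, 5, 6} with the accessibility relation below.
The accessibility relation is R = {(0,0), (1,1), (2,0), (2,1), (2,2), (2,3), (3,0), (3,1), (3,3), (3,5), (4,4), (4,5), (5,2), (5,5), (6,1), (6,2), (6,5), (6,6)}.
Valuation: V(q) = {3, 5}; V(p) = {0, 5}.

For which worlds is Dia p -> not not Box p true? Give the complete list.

Let φ = Dia p -> not not Box p. Evaluate φ at each world:
  0 (successors {0}): φ is true.
  1 (successors {1}): φ is true.
  2 (successors {0, 1, 2, 3}): φ is false.
  3 (successors {0, 1, 3, 5}): φ is false.
  4 (successors {4, 5}): φ is false.
  5 (successors {2, 5}): φ is false.
  6 (successors {1, 2, 5, 6}): φ is false.
For instance, at 4:
  At 4: Dia p is true, not not Box p is false, so Dia p -> not not Box p is false.
    At 4: Dia p requires p at some successor in {4, 5}.
      p holds at 5, so Dia p is true at 4.
    At 4: not Box p is true, so not not Box p is false.
      At 4: Box p is false, so not Box p is true.
Satisfying worlds: {0, 1}

0, 1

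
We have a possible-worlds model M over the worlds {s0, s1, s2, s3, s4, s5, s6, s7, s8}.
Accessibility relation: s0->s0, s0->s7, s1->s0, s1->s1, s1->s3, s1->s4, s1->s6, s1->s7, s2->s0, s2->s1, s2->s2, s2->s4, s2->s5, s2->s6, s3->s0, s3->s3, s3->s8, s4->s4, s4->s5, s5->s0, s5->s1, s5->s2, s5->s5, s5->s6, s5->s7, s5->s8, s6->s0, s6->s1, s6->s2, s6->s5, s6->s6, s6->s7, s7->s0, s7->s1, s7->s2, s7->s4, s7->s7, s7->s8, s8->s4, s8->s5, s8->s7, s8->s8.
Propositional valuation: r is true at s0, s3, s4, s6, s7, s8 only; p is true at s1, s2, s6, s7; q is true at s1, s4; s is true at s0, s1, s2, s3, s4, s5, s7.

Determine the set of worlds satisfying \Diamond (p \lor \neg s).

Let φ = \Diamond (p \lor \neg s). Evaluate φ at each world:
  s0 (successors {s0, s7}): φ is true.
  s1 (successors {s0, s1, s3, s4, s6, s7}): φ is true.
  s2 (successors {s0, s1, s2, s4, s5, s6}): φ is true.
  s3 (successors {s0, s3, s8}): φ is true.
  s4 (successors {s4, s5}): φ is false.
  s5 (successors {s0, s1, s2, s5, s6, s7, s8}): φ is true.
  s6 (successors {s0, s1, s2, s5, s6, s7}): φ is true.
  s7 (successors {s0, s1, s2, s4, s7, s8}): φ is true.
  s8 (successors {s4, s5, s7, s8}): φ is true.
For instance, at s2:
  At s2: \Diamond (p \lor \neg s) requires p \lor \neg s at some successor in {s0, s1, s2, s4, s5, s6}.
    p \lor \neg s holds at s1, so \Diamond (p \lor \neg s) is true at s2.
Satisfying worlds: {s0, s1, s2, s3, s5, s6, s7, s8}

s0, s1, s2, s3, s5, s6, s7, s8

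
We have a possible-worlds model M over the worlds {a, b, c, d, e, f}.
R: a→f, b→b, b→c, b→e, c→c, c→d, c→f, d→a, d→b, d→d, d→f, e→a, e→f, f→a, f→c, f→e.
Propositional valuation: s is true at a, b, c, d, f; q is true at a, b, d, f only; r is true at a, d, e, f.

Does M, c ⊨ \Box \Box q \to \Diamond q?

Yes

At c: \Box \Box q is false, \Diamond q is true, so \Box \Box q \to \Diamond q is true.
  At c: \Box \Box q requires \Box q at every successor {c, d, f}.
    \Box q fails at c, so \Box \Box q is false at c.
      At c: \Box q requires q at every successor {c, d, f}.
        q fails at c, so \Box q is false at c.
  At c: \Diamond q requires q at some successor in {c, d, f}.
    q holds at d, so \Diamond q is true at c.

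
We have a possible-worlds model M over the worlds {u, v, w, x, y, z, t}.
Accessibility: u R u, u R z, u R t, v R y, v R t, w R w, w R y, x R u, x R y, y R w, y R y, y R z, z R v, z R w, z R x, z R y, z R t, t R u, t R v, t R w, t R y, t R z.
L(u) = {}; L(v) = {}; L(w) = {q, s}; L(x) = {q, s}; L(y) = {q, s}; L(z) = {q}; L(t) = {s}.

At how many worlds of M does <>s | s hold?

7

Recall that <>ψ holds at a world iff ψ holds at some accessible world.
Let φ = <>s | s. Evaluate φ at each world:
  u (successors {u, z, t}): φ is true.
  v (successors {y, t}): φ is true.
  w (successors {w, y}): φ is true.
  x (successors {u, y}): φ is true.
  y (successors {w, y, z}): φ is true.
  z (successors {v, w, x, y, t}): φ is true.
  t (successors {u, v, w, y, z}): φ is true.
For instance, at w:
  At w: <>s is true, s is true, so <>s | s is true.
    At w: <>s requires s at some successor in {w, y}.
      s holds at w, so <>s is true at w.
Satisfying worlds: {u, v, w, x, y, z, t}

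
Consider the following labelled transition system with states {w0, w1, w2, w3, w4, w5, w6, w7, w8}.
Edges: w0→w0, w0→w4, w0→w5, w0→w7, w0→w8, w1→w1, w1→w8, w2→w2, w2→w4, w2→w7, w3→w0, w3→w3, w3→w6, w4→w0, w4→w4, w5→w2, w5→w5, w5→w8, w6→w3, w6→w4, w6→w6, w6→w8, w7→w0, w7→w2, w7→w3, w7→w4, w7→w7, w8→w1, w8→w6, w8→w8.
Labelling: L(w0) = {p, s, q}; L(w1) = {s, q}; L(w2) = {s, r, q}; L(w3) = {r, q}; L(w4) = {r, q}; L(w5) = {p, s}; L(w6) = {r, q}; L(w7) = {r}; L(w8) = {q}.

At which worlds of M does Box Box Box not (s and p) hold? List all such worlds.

Let φ = Box Box Box not (s and p). Evaluate φ at each world:
  w0 (successors {w0, w4, w5, w7, w8}): φ is false.
  w1 (successors {w1, w8}): φ is true.
  w2 (successors {w2, w4, w7}): φ is false.
  w3 (successors {w0, w3, w6}): φ is false.
  w4 (successors {w0, w4}): φ is false.
  w5 (successors {w2, w5, w8}): φ is false.
  w6 (successors {w3, w4, w6, w8}): φ is false.
  w7 (successors {w0, w2, w3, w4, w7}): φ is false.
  w8 (successors {w1, w6, w8}): φ is false.
For instance, at w6:
  At w6: Box Box Box not (s and p) requires Box Box not (s and p) at every successor {w3, w4, w6, w8}.
    Box Box not (s and p) fails at w3, so Box Box Box not (s and p) is false at w6.
      At w3: Box Box not (s and p) requires Box not (s and p) at every successor {w0, w3, w6}.
        Box not (s and p) fails at w0, so Box Box not (s and p) is false at w3.
Satisfying worlds: {w1}

w1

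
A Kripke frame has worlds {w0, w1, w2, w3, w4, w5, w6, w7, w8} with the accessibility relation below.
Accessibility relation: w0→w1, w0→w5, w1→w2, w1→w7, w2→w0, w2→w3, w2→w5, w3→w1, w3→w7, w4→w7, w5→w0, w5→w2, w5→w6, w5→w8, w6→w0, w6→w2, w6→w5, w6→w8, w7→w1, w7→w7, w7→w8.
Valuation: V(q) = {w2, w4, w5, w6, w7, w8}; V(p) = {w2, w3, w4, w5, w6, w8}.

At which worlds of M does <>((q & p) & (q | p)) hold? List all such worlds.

w0, w1, w2, w5, w6, w7

Let φ = <>((q & p) & (q | p)). Evaluate φ at each world:
  w0 (successors {w1, w5}): φ is true.
  w1 (successors {w2, w7}): φ is true.
  w2 (successors {w0, w3, w5}): φ is true.
  w3 (successors {w1, w7}): φ is false.
  w4 (successors {w7}): φ is false.
  w5 (successors {w0, w2, w6, w8}): φ is true.
  w6 (successors {w0, w2, w5, w8}): φ is true.
  w7 (successors {w1, w7, w8}): φ is true.
  w8 (successors ∅): φ is false.
For instance, at w2:
  At w2: <>((q & p) & (q | p)) requires (q & p) & (q | p) at some successor in {w0, w3, w5}.
    (q & p) & (q | p) holds at w5, so <>((q & p) & (q | p)) is true at w2.
Satisfying worlds: {w0, w1, w2, w5, w6, w7}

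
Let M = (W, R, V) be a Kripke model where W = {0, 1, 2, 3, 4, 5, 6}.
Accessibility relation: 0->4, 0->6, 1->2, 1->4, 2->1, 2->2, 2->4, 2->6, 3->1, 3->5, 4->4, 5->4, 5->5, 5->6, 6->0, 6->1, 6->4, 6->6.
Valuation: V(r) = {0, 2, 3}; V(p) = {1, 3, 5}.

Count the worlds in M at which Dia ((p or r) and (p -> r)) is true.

Let φ = Dia ((p or r) and (p -> r)). Evaluate φ at each world:
  0 (successors {4, 6}): φ is false.
  1 (successors {2, 4}): φ is true.
  2 (successors {1, 2, 4, 6}): φ is true.
  3 (successors {1, 5}): φ is false.
  4 (successors {4}): φ is false.
  5 (successors {4, 5, 6}): φ is false.
  6 (successors {0, 1, 4, 6}): φ is true.
For instance, at 4:
  At 4: Dia ((p or r) and (p -> r)) requires (p or r) and (p -> r) at some successor in {4}.
    At 4: (p or r) and (p -> r) is false.
  So Dia ((p or r) and (p -> r)) is false at 4.
Satisfying worlds: {1, 2, 6}

3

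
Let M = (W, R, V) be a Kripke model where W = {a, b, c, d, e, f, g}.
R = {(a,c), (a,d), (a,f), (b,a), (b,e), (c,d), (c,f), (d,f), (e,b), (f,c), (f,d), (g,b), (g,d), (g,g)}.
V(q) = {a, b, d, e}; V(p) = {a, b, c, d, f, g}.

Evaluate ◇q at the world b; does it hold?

Yes

At b: ◇q requires q at some successor in {a, e}.
  q holds at a, so ◇q is true at b.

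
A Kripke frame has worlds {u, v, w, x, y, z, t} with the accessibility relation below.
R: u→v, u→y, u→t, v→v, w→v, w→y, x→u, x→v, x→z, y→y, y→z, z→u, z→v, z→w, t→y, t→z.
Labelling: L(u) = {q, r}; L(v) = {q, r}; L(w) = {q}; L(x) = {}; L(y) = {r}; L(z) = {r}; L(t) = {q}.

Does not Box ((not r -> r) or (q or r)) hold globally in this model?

Let φ = not Box ((not r -> r) or (q or r)). Evaluate φ at each world:
  u (successors {v, y, t}): φ is false.
  v (successors {v}): φ is false.
  w (successors {v, y}): φ is false.
  x (successors {u, v, z}): φ is false.
  y (successors {y, z}): φ is false.
  z (successors {u, v, w}): φ is false.
  t (successors {y, z}): φ is false.
Detail at u (counterexample):
  At u: Box ((not r -> r) or (q or r)) is true, so not Box ((not r -> r) or (q or r)) is false.
    At u: Box ((not r -> r) or (q or r)) requires (not r -> r) or (q or r) at every successor {v, y, t}.
      At v: (not r -> r) or (q or r) is true.
      At y: (not r -> r) or (q or r) is true.
      At t: (not r -> r) or (q or r) is true.
    So Box ((not r -> r) or (q or r)) is true at u.

No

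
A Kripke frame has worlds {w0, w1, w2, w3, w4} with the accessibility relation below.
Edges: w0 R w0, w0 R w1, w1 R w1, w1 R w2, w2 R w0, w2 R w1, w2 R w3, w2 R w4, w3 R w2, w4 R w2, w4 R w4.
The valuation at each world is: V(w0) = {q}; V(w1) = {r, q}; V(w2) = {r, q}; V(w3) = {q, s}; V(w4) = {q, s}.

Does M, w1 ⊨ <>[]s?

At w1: <>[]s requires []s at some successor in {w1, w2}.
  At w1: []s is false.
  At w2: []s is false.
So <>[]s is false at w1.

No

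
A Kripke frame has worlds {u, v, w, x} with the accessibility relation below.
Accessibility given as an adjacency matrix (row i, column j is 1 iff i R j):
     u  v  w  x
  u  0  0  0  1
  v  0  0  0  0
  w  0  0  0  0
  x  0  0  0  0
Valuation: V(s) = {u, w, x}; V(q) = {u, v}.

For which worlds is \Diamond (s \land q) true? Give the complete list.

none

Recall that \Diamond ψ holds at a world iff ψ holds at some accessible world.
Let φ = \Diamond (s \land q). Evaluate φ at each world:
  u (successors {x}): φ is false.
  v (successors ∅): φ is false.
  w (successors ∅): φ is false.
  x (successors ∅): φ is false.
For instance, at u:
  At u: \Diamond (s \land q) requires s \land q at some successor in {x}.
    At x: s \land q is false.
  So \Diamond (s \land q) is false at u.
Satisfying worlds: none.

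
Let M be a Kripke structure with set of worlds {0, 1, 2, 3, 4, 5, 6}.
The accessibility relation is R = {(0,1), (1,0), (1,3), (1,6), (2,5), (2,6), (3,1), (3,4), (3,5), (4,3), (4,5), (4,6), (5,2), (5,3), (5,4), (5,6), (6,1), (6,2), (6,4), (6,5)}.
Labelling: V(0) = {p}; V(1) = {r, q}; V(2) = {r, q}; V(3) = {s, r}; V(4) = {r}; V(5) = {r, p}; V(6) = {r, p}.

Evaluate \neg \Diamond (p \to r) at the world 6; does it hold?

At 6: \Diamond (p \to r) is true, so \neg \Diamond (p \to r) is false.
  At 6: \Diamond (p \to r) requires p \to r at some successor in {1, 2, 4, 5}.
    p \to r holds at 1, so \Diamond (p \to r) is true at 6.

No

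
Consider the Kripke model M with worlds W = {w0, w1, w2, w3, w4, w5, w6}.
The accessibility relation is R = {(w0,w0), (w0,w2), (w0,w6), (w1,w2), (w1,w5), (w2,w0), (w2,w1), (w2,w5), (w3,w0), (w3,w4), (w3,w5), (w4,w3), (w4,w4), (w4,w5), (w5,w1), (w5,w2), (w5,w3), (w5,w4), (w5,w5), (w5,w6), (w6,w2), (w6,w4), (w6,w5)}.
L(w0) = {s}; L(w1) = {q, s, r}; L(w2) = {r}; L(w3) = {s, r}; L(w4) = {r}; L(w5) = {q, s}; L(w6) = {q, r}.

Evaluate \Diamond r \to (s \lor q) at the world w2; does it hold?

At w2: \Diamond r is true, s \lor q is false, so \Diamond r \to (s \lor q) is false.
  At w2: \Diamond r requires r at some successor in {w0, w1, w5}.
    r holds at w1, so \Diamond r is true at w2.

No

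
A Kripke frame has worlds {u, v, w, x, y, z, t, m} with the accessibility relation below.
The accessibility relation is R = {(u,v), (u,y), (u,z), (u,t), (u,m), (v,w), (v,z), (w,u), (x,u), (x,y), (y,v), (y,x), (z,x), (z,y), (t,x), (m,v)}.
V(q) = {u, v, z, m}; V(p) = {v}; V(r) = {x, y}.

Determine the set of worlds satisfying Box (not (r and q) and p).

m

Let φ = Box (not (r and q) and p). Evaluate φ at each world:
  u (successors {v, y, z, t, m}): φ is false.
  v (successors {w, z}): φ is false.
  w (successors {u}): φ is false.
  x (successors {u, y}): φ is false.
  y (successors {v, x}): φ is false.
  z (successors {x, y}): φ is false.
  t (successors {x}): φ is false.
  m (successors {v}): φ is true.
For instance, at v:
  At v: Box (not (r and q) and p) requires not (r and q) and p at every successor {w, z}.
    not (r and q) and p fails at w, so Box (not (r and q) and p) is false at v.
Satisfying worlds: {m}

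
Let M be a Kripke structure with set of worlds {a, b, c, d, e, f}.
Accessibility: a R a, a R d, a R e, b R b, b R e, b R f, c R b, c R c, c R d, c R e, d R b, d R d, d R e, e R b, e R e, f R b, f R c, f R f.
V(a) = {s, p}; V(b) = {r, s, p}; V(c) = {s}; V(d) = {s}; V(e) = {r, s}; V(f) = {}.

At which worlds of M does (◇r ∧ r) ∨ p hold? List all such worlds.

Let φ = (◇r ∧ r) ∨ p. Evaluate φ at each world:
  a (successors {a, d, e}): φ is true.
  b (successors {b, e, f}): φ is true.
  c (successors {b, c, d, e}): φ is false.
  d (successors {b, d, e}): φ is false.
  e (successors {b, e}): φ is true.
  f (successors {b, c, f}): φ is false.
For instance, at b:
  At b: ◇r ∧ r is true, p is true, so (◇r ∧ r) ∨ p is true.
    At b: ◇r is true, r is true, so ◇r ∧ r is true.
      At b: ◇r requires r at some successor in {b, e, f}.
        r holds at b, so ◇r is true at b.
Satisfying worlds: {a, b, e}

a, b, e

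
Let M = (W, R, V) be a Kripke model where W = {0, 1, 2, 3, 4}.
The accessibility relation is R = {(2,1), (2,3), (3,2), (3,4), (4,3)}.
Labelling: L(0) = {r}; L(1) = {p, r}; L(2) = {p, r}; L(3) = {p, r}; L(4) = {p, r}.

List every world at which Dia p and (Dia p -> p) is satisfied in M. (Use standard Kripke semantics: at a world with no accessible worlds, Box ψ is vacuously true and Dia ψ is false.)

Let φ = Dia p and (Dia p -> p). Evaluate φ at each world:
  0 (successors ∅): φ is false.
  1 (successors ∅): φ is false.
  2 (successors {1, 3}): φ is true.
  3 (successors {2, 4}): φ is true.
  4 (successors {3}): φ is true.
For instance, at 2:
  At 2: Dia p is true, Dia p -> p is true, so Dia p and (Dia p -> p) is true.
    At 2: Dia p requires p at some successor in {1, 3}.
      p holds at 1, so Dia p is true at 2.
    At 2: Dia p is true, p is true, so Dia p -> p is true.
      At 2: Dia p requires p at some successor in {1, 3}.
        p holds at 1, so Dia p is true at 2.
Satisfying worlds: {2, 3, 4}

2, 3, 4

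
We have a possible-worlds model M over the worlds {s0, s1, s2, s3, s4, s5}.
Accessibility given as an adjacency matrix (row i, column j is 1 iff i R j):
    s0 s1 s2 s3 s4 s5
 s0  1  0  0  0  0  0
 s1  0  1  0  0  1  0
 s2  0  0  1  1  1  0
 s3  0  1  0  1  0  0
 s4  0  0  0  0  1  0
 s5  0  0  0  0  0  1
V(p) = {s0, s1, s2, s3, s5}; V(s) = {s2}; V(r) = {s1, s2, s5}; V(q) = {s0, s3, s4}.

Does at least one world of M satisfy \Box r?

Yes

Recall that \Box ψ holds at a world iff ψ holds at every accessible world, and \Diamond ψ holds iff ψ holds at some accessible world.
Let φ = \Box r. Evaluate φ at each world:
  s0 (successors {s0}): φ is false.
  s1 (successors {s1, s4}): φ is false.
  s2 (successors {s2, s3, s4}): φ is false.
  s3 (successors {s1, s3}): φ is false.
  s4 (successors {s4}): φ is false.
  s5 (successors {s5}): φ is true.
Detail at s5 (witness):
  At s5: \Box r requires r at every successor {s5}.
    At s5: r is true.
  So \Box r is true at s5.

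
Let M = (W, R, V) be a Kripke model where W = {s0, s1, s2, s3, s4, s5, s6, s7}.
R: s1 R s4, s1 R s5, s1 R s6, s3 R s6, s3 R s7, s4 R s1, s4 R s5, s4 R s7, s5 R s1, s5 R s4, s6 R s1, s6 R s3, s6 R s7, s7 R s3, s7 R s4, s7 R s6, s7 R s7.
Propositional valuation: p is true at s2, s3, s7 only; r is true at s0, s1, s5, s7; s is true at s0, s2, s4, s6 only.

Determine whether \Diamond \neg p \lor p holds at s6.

Yes

At s6: \Diamond \neg p is true, p is false, so \Diamond \neg p \lor p is true.
  At s6: \Diamond \neg p requires \neg p at some successor in {s1, s3, s7}.
    \neg p holds at s1, so \Diamond \neg p is true at s6.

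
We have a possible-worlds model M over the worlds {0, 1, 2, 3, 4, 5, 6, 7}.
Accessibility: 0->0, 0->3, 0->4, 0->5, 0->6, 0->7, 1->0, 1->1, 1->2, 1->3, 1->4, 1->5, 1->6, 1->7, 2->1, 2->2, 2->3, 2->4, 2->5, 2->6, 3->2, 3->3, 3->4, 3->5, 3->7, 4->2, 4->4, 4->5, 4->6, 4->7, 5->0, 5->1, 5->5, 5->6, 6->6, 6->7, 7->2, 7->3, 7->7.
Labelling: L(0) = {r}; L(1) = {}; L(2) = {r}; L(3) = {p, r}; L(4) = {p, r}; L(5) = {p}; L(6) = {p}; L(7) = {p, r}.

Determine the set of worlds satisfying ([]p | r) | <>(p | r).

0, 1, 2, 3, 4, 5, 6, 7

Recall that []ψ holds at a world iff ψ holds at every accessible world, and <>ψ holds iff ψ holds at some accessible world.
Let φ = ([]p | r) | <>(p | r). Evaluate φ at each world:
  0 (successors {0, 3, 4, 5, 6, 7}): φ is true.
  1 (successors {0, 1, 2, 3, 4, 5, 6, 7}): φ is true.
  2 (successors {1, 2, 3, 4, 5, 6}): φ is true.
  3 (successors {2, 3, 4, 5, 7}): φ is true.
  4 (successors {2, 4, 5, 6, 7}): φ is true.
  5 (successors {0, 1, 5, 6}): φ is true.
  6 (successors {6, 7}): φ is true.
  7 (successors {2, 3, 7}): φ is true.
For instance, at 6:
  At 6: []p | r is true, <>(p | r) is true, so ([]p | r) | <>(p | r) is true.
    At 6: []p is true, r is false, so []p | r is true.
      At 6: []p requires p at every successor {6, 7}.
        At 6: p is true.
        At 7: p is true.
      So []p is true at 6.
    At 6: <>(p | r) requires p | r at some successor in {6, 7}.
      p | r holds at 6, so <>(p | r) is true at 6.
Satisfying worlds: {0, 1, 2, 3, 4, 5, 6, 7}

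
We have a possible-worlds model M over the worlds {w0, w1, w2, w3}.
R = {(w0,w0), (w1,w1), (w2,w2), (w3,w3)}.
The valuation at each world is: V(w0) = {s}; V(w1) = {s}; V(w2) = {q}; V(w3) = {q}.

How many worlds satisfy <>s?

2

Let φ = <>s. Evaluate φ at each world:
  w0 (successors {w0}): φ is true.
  w1 (successors {w1}): φ is true.
  w2 (successors {w2}): φ is false.
  w3 (successors {w3}): φ is false.
For instance, at w3:
  At w3: <>s requires s at some successor in {w3}.
    At w3: s is false.
  So <>s is false at w3.
Satisfying worlds: {w0, w1}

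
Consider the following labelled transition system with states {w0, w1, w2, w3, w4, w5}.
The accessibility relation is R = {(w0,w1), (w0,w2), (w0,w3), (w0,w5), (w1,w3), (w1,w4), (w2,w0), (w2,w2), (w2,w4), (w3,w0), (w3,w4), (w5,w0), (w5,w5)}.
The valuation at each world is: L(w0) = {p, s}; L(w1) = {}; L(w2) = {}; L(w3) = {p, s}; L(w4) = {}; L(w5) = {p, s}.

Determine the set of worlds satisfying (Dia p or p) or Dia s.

Let φ = (Dia p or p) or Dia s. Evaluate φ at each world:
  w0 (successors {w1, w2, w3, w5}): φ is true.
  w1 (successors {w3, w4}): φ is true.
  w2 (successors {w0, w2, w4}): φ is true.
  w3 (successors {w0, w4}): φ is true.
  w4 (successors ∅): φ is false.
  w5 (successors {w0, w5}): φ is true.
For instance, at w0:
  At w0: Dia p or p is true, Dia s is true, so (Dia p or p) or Dia s is true.
    At w0: Dia p is true, p is true, so Dia p or p is true.
      At w0: Dia p requires p at some successor in {w1, w2, w3, w5}.
        p holds at w3, so Dia p is true at w0.
    At w0: Dia s requires s at some successor in {w1, w2, w3, w5}.
      s holds at w3, so Dia s is true at w0.
Satisfying worlds: {w0, w1, w2, w3, w5}

w0, w1, w2, w3, w5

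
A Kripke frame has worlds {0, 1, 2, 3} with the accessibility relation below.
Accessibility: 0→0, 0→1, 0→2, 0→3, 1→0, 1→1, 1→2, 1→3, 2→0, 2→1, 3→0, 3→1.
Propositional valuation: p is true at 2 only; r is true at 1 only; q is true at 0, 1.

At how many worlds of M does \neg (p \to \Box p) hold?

1

Recall that \Box ψ holds at a world iff ψ holds at every accessible world, and \Diamond ψ holds iff ψ holds at some accessible world.
Let φ = \neg (p \to \Box p). Evaluate φ at each world:
  0 (successors {0, 1, 2, 3}): φ is false.
  1 (successors {0, 1, 2, 3}): φ is false.
  2 (successors {0, 1}): φ is true.
  3 (successors {0, 1}): φ is false.
For instance, at 1:
  At 1: p \to \Box p is true, so \neg (p \to \Box p) is false.
    At 1: p is false, \Box p is false, so p \to \Box p is true.
      At 1: \Box p requires p at every successor {0, 1, 2, 3}.
        p fails at 0, so \Box p is false at 1.
Satisfying worlds: {2}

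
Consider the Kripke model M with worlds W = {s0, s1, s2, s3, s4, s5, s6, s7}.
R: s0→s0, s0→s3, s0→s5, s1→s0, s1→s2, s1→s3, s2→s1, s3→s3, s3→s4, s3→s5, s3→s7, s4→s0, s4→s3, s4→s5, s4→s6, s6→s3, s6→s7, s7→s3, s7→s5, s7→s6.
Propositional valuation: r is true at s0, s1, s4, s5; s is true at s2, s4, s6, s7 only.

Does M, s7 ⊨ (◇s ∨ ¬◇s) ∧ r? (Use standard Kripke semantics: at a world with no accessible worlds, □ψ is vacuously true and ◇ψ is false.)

No

At s7: ◇s ∨ ¬◇s is true, r is false, so (◇s ∨ ¬◇s) ∧ r is false.
  At s7: ◇s is true, ¬◇s is false, so ◇s ∨ ¬◇s is true.
    At s7: ◇s requires s at some successor in {s3, s5, s6}.
      s holds at s6, so ◇s is true at s7.
    At s7: ◇s is true, so ¬◇s is false.
      At s7: ◇s requires s at some successor in {s3, s5, s6}.
        s holds at s6, so ◇s is true at s7.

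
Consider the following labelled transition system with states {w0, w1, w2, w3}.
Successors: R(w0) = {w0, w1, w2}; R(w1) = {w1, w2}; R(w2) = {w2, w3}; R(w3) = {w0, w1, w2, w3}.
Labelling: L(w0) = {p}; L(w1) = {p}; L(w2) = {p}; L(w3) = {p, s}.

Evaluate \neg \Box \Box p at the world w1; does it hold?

No

Recall that \Box ψ holds at a world iff ψ holds at every accessible world, and \Diamond ψ holds iff ψ holds at some accessible world.
At w1: \Box \Box p is true, so \neg \Box \Box p is false.
  At w1: \Box \Box p requires \Box p at every successor {w1, w2}.
      At w1: \Box p requires p at every successor {w1, w2}.
        At w1: p is true.
        At w2: p is true.
      So \Box p is true at w1.
      At w2: \Box p requires p at every successor {w2, w3}.
        At w2: p is true.
        At w3: p is true.
      So \Box p is true at w2.
  So \Box \Box p is true at w1.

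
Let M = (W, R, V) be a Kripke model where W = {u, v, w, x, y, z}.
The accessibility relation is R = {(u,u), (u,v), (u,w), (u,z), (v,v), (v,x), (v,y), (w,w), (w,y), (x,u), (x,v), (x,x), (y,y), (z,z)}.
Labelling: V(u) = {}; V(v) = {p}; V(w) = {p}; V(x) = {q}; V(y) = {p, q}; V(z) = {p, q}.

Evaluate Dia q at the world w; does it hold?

At w: Dia q requires q at some successor in {w, y}.
  q holds at y, so Dia q is true at w.

Yes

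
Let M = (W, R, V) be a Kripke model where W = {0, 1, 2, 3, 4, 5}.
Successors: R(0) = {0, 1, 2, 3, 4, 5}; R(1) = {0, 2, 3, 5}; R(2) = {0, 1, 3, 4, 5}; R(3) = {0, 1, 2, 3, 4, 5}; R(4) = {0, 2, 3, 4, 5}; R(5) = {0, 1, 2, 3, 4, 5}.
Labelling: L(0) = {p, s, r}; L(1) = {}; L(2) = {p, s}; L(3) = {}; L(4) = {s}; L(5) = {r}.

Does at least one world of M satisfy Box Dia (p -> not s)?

Yes

Recall that Box ψ holds at a world iff ψ holds at every accessible world, and Dia ψ holds iff ψ holds at some accessible world.
Let φ = Box Dia (p -> not s). Evaluate φ at each world:
  0 (successors {0, 1, 2, 3, 4, 5}): φ is true.
  1 (successors {0, 2, 3, 5}): φ is true.
  2 (successors {0, 1, 3, 4, 5}): φ is true.
  3 (successors {0, 1, 2, 3, 4, 5}): φ is true.
  4 (successors {0, 2, 3, 4, 5}): φ is true.
  5 (successors {0, 1, 2, 3, 4, 5}): φ is true.
Detail at 0 (witness):
  At 0: Box Dia (p -> not s) requires Dia (p -> not s) at every successor {0, 1, 2, 3, 4, 5}.
    At 0: Dia (p -> not s) is true.
    At 1: Dia (p -> not s) is true.
    At 2: Dia (p -> not s) is true.
    At 3: Dia (p -> not s) is true.
    At 4: Dia (p -> not s) is true.
    At 5: Dia (p -> not s) is true.
  So Box Dia (p -> not s) is true at 0.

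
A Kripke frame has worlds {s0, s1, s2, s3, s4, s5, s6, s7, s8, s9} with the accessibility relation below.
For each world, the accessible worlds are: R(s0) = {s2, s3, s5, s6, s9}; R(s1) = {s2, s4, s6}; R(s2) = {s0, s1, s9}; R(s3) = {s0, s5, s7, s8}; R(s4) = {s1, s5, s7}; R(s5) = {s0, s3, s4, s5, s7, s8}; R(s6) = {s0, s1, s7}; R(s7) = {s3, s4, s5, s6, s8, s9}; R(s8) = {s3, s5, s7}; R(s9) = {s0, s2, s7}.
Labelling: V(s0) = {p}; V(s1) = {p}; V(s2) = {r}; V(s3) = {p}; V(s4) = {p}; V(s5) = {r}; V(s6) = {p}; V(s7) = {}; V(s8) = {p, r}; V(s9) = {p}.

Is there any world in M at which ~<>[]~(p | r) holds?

Yes

Let φ = ~<>[]~(p | r). Evaluate φ at each world:
  s0 (successors {s2, s3, s5, s6, s9}): φ is true.
  s1 (successors {s2, s4, s6}): φ is true.
  s2 (successors {s0, s1, s9}): φ is true.
  s3 (successors {s0, s5, s7, s8}): φ is true.
  s4 (successors {s1, s5, s7}): φ is true.
  s5 (successors {s0, s3, s4, s5, s7, s8}): φ is true.
  s6 (successors {s0, s1, s7}): φ is true.
  s7 (successors {s3, s4, s5, s6, s8, s9}): φ is true.
  s8 (successors {s3, s5, s7}): φ is true.
  s9 (successors {s0, s2, s7}): φ is true.
Detail at s0 (witness):
  At s0: <>[]~(p | r) is false, so ~<>[]~(p | r) is true.
    At s0: <>[]~(p | r) requires []~(p | r) at some successor in {s2, s3, s5, s6, s9}.
      At s2: []~(p | r) is false.
      At s3: []~(p | r) is false.
      At s5: []~(p | r) is false.
      At s6: []~(p | r) is false.
      At s9: []~(p | r) is false.
    So <>[]~(p | r) is false at s0.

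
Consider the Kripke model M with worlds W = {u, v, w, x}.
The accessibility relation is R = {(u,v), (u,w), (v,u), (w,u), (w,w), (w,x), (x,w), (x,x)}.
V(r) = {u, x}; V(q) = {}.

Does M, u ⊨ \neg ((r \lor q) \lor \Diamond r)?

No

At u: (r \lor q) \lor \Diamond r is true, so \neg ((r \lor q) \lor \Diamond r) is false.
  At u: r \lor q is true, \Diamond r is false, so (r \lor q) \lor \Diamond r is true.
    At u: \Diamond r requires r at some successor in {v, w}.
      At v: r is false.
      At w: r is false.
    So \Diamond r is false at u.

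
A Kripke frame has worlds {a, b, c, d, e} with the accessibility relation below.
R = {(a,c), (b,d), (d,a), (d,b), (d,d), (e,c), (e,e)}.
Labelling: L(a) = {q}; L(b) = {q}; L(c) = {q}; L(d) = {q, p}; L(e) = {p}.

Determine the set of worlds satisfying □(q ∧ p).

Let φ = □(q ∧ p). Evaluate φ at each world:
  a (successors {c}): φ is false.
  b (successors {d}): φ is true.
  c (successors ∅): φ is true.
  d (successors {a, b, d}): φ is false.
  e (successors {c, e}): φ is false.
For instance, at b:
  At b: □(q ∧ p) requires q ∧ p at every successor {d}.
    At d: q ∧ p is true.
  So □(q ∧ p) is true at b.
Satisfying worlds: {b, c}

b, c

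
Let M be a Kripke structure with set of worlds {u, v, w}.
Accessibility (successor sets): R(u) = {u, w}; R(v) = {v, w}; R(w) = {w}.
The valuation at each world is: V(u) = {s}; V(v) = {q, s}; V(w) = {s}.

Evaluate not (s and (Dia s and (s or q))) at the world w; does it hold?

No

At w: s and (Dia s and (s or q)) is true, so not (s and (Dia s and (s or q))) is false.
  At w: s is true, Dia s and (s or q) is true, so s and (Dia s and (s or q)) is true.
    At w: Dia s is true, s or q is true, so Dia s and (s or q) is true.
      At w: Dia s requires s at some successor in {w}.
        s holds at w, so Dia s is true at w.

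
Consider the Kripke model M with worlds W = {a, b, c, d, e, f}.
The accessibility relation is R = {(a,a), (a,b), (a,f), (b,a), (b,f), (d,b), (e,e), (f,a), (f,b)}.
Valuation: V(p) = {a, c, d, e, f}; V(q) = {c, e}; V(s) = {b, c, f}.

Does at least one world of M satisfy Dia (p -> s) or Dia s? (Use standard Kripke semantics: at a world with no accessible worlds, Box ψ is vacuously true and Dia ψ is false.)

Recall that Dia ψ holds at a world iff ψ holds at some accessible world.
Let φ = Dia (p -> s) or Dia s. Evaluate φ at each world:
  a (successors {a, b, f}): φ is true.
  b (successors {a, f}): φ is true.
  c (successors ∅): φ is false.
  d (successors {b}): φ is true.
  e (successors {e}): φ is false.
  f (successors {a, b}): φ is true.
Detail at a (witness):
  At a: Dia (p -> s) is true, Dia s is true, so Dia (p -> s) or Dia s is true.
    At a: Dia (p -> s) requires p -> s at some successor in {a, b, f}.
      p -> s holds at b, so Dia (p -> s) is true at a.
    At a: Dia s requires s at some successor in {a, b, f}.
      s holds at b, so Dia s is true at a.

Yes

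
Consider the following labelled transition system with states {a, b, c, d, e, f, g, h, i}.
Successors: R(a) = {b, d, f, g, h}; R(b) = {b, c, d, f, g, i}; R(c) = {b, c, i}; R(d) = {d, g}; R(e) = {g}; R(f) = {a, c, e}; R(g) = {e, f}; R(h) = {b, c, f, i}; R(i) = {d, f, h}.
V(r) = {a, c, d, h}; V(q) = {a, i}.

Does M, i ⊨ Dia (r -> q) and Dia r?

Yes

Recall that Dia ψ holds at a world iff ψ holds at some accessible world.
At i: Dia (r -> q) is true, Dia r is true, so Dia (r -> q) and Dia r is true.
  At i: Dia (r -> q) requires r -> q at some successor in {d, f, h}.
    r -> q holds at f, so Dia (r -> q) is true at i.
  At i: Dia r requires r at some successor in {d, f, h}.
    r holds at d, so Dia r is true at i.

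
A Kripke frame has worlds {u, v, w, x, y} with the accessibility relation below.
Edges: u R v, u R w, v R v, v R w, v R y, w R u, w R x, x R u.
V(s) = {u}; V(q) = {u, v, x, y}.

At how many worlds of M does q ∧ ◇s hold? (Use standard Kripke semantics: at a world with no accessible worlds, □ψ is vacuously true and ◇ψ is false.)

1

Let φ = q ∧ ◇s. Evaluate φ at each world:
  u (successors {v, w}): φ is false.
  v (successors {v, w, y}): φ is false.
  w (successors {u, x}): φ is false.
  x (successors {u}): φ is true.
  y (successors ∅): φ is false.
For instance, at v:
  At v: q is true, ◇s is false, so q ∧ ◇s is false.
    At v: ◇s requires s at some successor in {v, w, y}.
      At v: s is false.
      At w: s is false.
      At y: s is false.
    So ◇s is false at v.
Satisfying worlds: {x}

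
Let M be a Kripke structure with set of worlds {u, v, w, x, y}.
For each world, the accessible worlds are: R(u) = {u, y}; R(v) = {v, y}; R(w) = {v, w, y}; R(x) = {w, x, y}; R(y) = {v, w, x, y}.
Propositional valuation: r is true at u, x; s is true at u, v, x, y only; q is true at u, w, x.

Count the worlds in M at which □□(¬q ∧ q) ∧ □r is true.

0

Let φ = □□(¬q ∧ q) ∧ □r. Evaluate φ at each world:
  u (successors {u, y}): φ is false.
  v (successors {v, y}): φ is false.
  w (successors {v, w, y}): φ is false.
  x (successors {w, x, y}): φ is false.
  y (successors {v, w, x, y}): φ is false.
For instance, at x:
  At x: □□(¬q ∧ q) is false, □r is false, so □□(¬q ∧ q) ∧ □r is false.
    At x: □□(¬q ∧ q) requires □(¬q ∧ q) at every successor {w, x, y}.
      □(¬q ∧ q) fails at w, so □□(¬q ∧ q) is false at x.
    At x: □r requires r at every successor {w, x, y}.
      r fails at w, so □r is false at x.
Satisfying worlds: none.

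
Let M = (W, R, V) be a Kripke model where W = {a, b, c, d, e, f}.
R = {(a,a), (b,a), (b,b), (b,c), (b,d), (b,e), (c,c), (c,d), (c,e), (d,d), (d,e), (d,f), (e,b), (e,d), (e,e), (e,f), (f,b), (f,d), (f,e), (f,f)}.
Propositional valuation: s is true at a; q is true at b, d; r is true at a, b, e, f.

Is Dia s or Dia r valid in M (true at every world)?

Yes

Let φ = Dia s or Dia r. Evaluate φ at each world:
  a (successors {a}): φ is true.
  b (successors {a, b, c, d, e}): φ is true.
  c (successors {c, d, e}): φ is true.
  d (successors {d, e, f}): φ is true.
  e (successors {b, d, e, f}): φ is true.
  f (successors {b, d, e, f}): φ is true.
For instance, at b:
  At b: Dia s is true, Dia r is true, so Dia s or Dia r is true.
    At b: Dia s requires s at some successor in {a, b, c, d, e}.
      s holds at a, so Dia s is true at b.
    At b: Dia r requires r at some successor in {a, b, c, d, e}.
      r holds at a, so Dia r is true at b.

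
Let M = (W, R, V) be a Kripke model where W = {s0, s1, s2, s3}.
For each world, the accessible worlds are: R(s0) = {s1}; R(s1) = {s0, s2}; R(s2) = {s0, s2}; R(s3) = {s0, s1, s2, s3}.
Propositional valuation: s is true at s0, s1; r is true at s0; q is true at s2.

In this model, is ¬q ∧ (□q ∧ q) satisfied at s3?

At s3: ¬q is true, □q ∧ q is false, so ¬q ∧ (□q ∧ q) is false.
  At s3: □q is false, q is false, so □q ∧ q is false.
    At s3: □q requires q at every successor {s0, s1, s2, s3}.
      q fails at s0, so □q is false at s3.

No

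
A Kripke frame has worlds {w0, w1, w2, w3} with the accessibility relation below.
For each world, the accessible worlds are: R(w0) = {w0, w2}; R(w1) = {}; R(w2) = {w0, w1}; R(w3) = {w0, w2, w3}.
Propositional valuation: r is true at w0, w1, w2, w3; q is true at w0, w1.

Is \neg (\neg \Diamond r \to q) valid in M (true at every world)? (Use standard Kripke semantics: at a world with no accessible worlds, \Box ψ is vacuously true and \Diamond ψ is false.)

Let φ = \neg (\neg \Diamond r \to q). Evaluate φ at each world:
  w0 (successors {w0, w2}): φ is false.
  w1 (successors ∅): φ is false.
  w2 (successors {w0, w1}): φ is false.
  w3 (successors {w0, w2, w3}): φ is false.
Detail at w0 (counterexample):
  At w0: \neg \Diamond r \to q is true, so \neg (\neg \Diamond r \to q) is false.
    At w0: \neg \Diamond r is false, q is true, so \neg \Diamond r \to q is true.
      At w0: \Diamond r is true, so \neg \Diamond r is false.

No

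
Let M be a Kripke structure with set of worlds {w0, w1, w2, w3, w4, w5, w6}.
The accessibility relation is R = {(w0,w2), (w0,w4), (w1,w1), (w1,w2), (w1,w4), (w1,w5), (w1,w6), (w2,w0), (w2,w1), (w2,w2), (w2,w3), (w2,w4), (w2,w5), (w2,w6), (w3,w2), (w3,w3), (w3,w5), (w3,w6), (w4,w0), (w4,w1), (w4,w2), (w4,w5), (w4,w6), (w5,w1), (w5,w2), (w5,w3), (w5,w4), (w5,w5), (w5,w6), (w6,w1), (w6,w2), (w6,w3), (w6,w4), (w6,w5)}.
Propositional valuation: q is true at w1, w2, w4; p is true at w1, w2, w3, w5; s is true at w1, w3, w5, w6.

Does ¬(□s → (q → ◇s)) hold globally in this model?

No

Let φ = ¬(□s → (q → ◇s)). Evaluate φ at each world:
  w0 (successors {w2, w4}): φ is false.
  w1 (successors {w1, w2, w4, w5, w6}): φ is false.
  w2 (successors {w0, w1, w2, w3, w4, w5, w6}): φ is false.
  w3 (successors {w2, w3, w5, w6}): φ is false.
  w4 (successors {w0, w1, w2, w5, w6}): φ is false.
  w5 (successors {w1, w2, w3, w4, w5, w6}): φ is false.
  w6 (successors {w1, w2, w3, w4, w5}): φ is false.
Detail at w0 (counterexample):
  At w0: □s → (q → ◇s) is true, so ¬(□s → (q → ◇s)) is false.
    At w0: □s is false, q → ◇s is true, so □s → (q → ◇s) is true.
      At w0: □s requires s at every successor {w2, w4}.
        s fails at w2, so □s is false at w0.
      At w0: q is false, ◇s is false, so q → ◇s is true.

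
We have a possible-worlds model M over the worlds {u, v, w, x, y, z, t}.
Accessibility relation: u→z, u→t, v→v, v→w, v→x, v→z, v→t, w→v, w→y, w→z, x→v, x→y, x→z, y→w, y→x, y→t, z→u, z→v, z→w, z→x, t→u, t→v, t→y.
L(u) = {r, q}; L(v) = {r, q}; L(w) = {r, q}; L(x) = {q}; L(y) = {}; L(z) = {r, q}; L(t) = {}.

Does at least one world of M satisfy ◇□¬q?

Recall that □ψ holds at a world iff ψ holds at every accessible world, and ◇ψ holds iff ψ holds at some accessible world.
Let φ = ◇□¬q. Evaluate φ at each world:
  u (successors {z, t}): φ is false.
  v (successors {v, w, x, z, t}): φ is false.
  w (successors {v, y, z}): φ is false.
  x (successors {v, y, z}): φ is false.
  y (successors {w, x, t}): φ is false.
  z (successors {u, v, w, x}): φ is false.
  t (successors {u, v, y}): φ is false.
For instance, at x:
  At x: ◇□¬q requires □¬q at some successor in {v, y, z}.
    At v: □¬q is false.
    At y: □¬q is false.
    At z: □¬q is false.
  So ◇□¬q is false at x.

No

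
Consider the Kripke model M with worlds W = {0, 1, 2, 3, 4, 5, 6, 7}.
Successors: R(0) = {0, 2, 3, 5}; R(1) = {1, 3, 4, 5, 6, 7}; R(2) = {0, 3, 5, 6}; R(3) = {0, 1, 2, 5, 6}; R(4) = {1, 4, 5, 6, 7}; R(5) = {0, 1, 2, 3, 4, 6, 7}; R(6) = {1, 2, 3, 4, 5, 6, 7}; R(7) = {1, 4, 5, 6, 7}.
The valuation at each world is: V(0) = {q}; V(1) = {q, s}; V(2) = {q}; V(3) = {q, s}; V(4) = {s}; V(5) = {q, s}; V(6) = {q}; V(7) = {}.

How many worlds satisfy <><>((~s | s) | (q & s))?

Let φ = <><>((~s | s) | (q & s)). Evaluate φ at each world:
  0 (successors {0, 2, 3, 5}): φ is true.
  1 (successors {1, 3, 4, 5, 6, 7}): φ is true.
  2 (successors {0, 3, 5, 6}): φ is true.
  3 (successors {0, 1, 2, 5, 6}): φ is true.
  4 (successors {1, 4, 5, 6, 7}): φ is true.
  5 (successors {0, 1, 2, 3, 4, 6, 7}): φ is true.
  6 (successors {1, 2, 3, 4, 5, 6, 7}): φ is true.
  7 (successors {1, 4, 5, 6, 7}): φ is true.
For instance, at 5:
  At 5: <><>((~s | s) | (q & s)) requires <>((~s | s) | (q & s)) at some successor in {0, 1, 2, 3, 4, 6, 7}.
    <>((~s | s) | (q & s)) holds at 0, so <><>((~s | s) | (q & s)) is true at 5.
      At 0: <>((~s | s) | (q & s)) requires (~s | s) | (q & s) at some successor in {0, 2, 3, 5}.
        (~s | s) | (q & s) holds at 0, so <>((~s | s) | (q & s)) is true at 0.
Satisfying worlds: {0, 1, 2, 3, 4, 5, 6, 7}

8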